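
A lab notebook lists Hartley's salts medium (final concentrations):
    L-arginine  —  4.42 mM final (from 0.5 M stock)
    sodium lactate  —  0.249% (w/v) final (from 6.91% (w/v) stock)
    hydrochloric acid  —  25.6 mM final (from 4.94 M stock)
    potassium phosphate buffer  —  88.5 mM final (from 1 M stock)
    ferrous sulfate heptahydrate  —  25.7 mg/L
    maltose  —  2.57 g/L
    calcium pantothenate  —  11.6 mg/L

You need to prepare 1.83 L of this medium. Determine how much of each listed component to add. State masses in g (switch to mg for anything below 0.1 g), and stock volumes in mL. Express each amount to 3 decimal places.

L-arginine 16.177 mL; sodium lactate 65.944 mL; hydrochloric acid 9.483 mL; potassium phosphate buffer 161.955 mL; ferrous sulfate heptahydrate 47.031 mg; maltose 4.703 g; calcium pantothenate 21.228 mg

Scale factor relative to 1 L: 1.83.
L-arginine: dilute stock: 4.42 mM × 1830 mL ÷ 500 mM = 16.177 mL
sodium lactate: V = C2·V2/C1 = 0.249% ÷ 6.91% × 1830 mL = 65.944 mL
hydrochloric acid: V = C2·V2/C1 = 25.6 mM × 1830 mL ÷ 4940 mM = 9.483 mL
potassium phosphate buffer: C1V1 = C2V2 → 88.5 mM × 1830 mL ÷ 1000 mM = 161.955 mL
ferrous sulfate heptahydrate: 25.7 mg/L × 1.83 L = 47.031 mg
maltose: 2.57 g/L × 1.83 L = 4.703 g
calcium pantothenate: 11.6 mg/L × 1.83 L = 21.228 mg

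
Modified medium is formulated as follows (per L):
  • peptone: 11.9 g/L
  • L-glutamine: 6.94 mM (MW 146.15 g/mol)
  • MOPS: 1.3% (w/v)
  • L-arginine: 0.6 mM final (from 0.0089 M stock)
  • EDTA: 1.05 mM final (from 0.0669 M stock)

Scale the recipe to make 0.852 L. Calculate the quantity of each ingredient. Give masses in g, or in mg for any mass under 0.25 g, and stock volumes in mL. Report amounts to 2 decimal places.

peptone 10.14 g; L-glutamine 0.86 g; MOPS 11.08 g; L-arginine 57.44 mL; EDTA 13.37 mL

Working volume: 0.852 L.
peptone: 11.9 g/L × 0.852 L = 10.14 g
L-glutamine: 6.94 mmol/L × 146.15 g/mol × 0.852 L ÷ 1000 = 0.86 g
MOPS: 1.3 g per 100 mL × 852 mL ÷ 100 = 11.08 g
L-arginine: V = C2·V2/C1 = 0.6 mM × 852 mL ÷ 8.9 mM = 57.44 mL
EDTA: C1V1 = C2V2 → 1.05 mM × 852 mL ÷ 66.9 mM = 13.37 mL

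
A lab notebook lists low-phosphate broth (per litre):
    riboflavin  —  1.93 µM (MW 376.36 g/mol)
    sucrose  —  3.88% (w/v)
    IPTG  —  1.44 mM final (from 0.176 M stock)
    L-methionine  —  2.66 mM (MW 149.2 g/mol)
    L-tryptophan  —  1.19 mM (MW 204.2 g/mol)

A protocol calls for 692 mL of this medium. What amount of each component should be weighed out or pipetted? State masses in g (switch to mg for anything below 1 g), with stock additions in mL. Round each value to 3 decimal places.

riboflavin 0.503 mg; sucrose 26.850 g; IPTG 5.662 mL; L-methionine 274.635 mg; L-tryptophan 168.155 mg

Target volume = 692 mL = 0.692 L.
riboflavin: 1.93 µmol/L × 376.36 g/mol × 0.692 L ÷ 1000 = 0.503 mg
sucrose: 3.88% w/v = 38.8 g/L → 38.8 × 0.692 L = 26.850 g
IPTG: V = C2·V2/C1 = 1.44 mM × 692 mL ÷ 176 mM = 5.662 mL
L-methionine: 2.66 mmol/L × 149.2 mg/mmol × 0.692 L = 274.635 mg
L-tryptophan: 1.19 mmol/L × 204.2 mg/mmol × 0.692 L = 168.155 mg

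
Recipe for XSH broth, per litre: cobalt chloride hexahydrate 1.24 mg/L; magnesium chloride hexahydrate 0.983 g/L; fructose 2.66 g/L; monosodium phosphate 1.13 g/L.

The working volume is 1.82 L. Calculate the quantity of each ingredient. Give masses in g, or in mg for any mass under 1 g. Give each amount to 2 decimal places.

Working volume: 1.82 L.
cobalt chloride hexahydrate: 1.24 mg/L × 1.82 L = 2.26 mg
magnesium chloride hexahydrate: 0.983 g/L × 1.82 L = 1.79 g
fructose: 2.66 g/L × 1.82 L = 4.84 g
monosodium phosphate: 1.13 g/L × 1.82 L = 2.06 g

cobalt chloride hexahydrate 2.26 mg; magnesium chloride hexahydrate 1.79 g; fructose 4.84 g; monosodium phosphate 2.06 g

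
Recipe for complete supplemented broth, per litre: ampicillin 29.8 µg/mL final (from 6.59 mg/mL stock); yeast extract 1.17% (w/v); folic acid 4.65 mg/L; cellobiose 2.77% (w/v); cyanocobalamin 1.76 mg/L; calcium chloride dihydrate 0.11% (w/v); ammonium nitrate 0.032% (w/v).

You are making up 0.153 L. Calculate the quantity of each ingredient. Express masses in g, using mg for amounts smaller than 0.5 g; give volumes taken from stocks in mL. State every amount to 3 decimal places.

ampicillin 0.692 mL; yeast extract 1.790 g; folic acid 0.711 mg; cellobiose 4.238 g; cyanocobalamin 0.269 mg; calcium chloride dihydrate 168.300 mg; ammonium nitrate 48.960 mg

Scale factor relative to 1 L: 0.153.
ampicillin: V = C2·V2/C1 = 29.8 µg/mL × 153 mL ÷ 6590 µg/mL = 0.692 mL
yeast extract: 1.17% w/v = 11.7 g/L → 11.7 × 0.153 L = 1.790 g
folic acid: 4.65 mg/L × 0.153 L = 0.711 mg
cellobiose: 2.77% w/v = 27.7 g/L → 27.7 × 0.153 L = 4.238 g
cyanocobalamin: 1.76 mg/L × 0.153 L = 0.269 mg
calcium chloride dihydrate: 0.11 g per 100 mL × 153 mL ÷ 100 = 0.1683 g = 168.300 mg
ammonium nitrate: 0.032% w/v = 0.32 g/L → 0.32 × 0.153 L = 0.04896 g = 48.960 mg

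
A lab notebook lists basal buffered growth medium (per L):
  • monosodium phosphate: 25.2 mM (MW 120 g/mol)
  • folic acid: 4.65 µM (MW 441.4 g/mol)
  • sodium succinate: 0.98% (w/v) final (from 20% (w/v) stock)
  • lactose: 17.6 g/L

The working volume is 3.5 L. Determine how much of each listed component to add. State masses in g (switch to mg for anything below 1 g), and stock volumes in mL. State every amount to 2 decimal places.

Working volume: 3.5 L.
monosodium phosphate: 25.2 mmol/L × 120 g/mol × 3.5 L ÷ 1000 = 10.58 g
folic acid: 4.65 µmol/L × 441.4 g/mol × 3.5 L ÷ 1000 = 7.18 mg
sodium succinate: C1V1 = C2V2 → 0.98% ÷ 20% × 3500 mL = 171.50 mL
lactose: 17.6 g/L × 3.5 L = 61.60 g

monosodium phosphate 10.58 g; folic acid 7.18 mg; sodium succinate 171.50 mL; lactose 61.60 g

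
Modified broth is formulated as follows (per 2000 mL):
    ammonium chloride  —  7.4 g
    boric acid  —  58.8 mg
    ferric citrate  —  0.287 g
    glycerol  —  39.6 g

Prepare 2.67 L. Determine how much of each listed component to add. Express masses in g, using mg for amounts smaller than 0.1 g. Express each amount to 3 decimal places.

Ratio of target to recipe volume: 2670 / 2000 = 1.335.
ammonium chloride: 7.4 g × (2670 mL / 2000 mL) = 9.879 g
boric acid: 58.8 mg × (2670 mL / 2000 mL) = 78.498 mg
ferric citrate: 0.287 g × (2670 mL / 2000 mL) = 0.383 g
glycerol: 39.6 g × (2670 mL / 2000 mL) = 52.866 g

ammonium chloride 9.879 g; boric acid 78.498 mg; ferric citrate 0.383 g; glycerol 52.866 g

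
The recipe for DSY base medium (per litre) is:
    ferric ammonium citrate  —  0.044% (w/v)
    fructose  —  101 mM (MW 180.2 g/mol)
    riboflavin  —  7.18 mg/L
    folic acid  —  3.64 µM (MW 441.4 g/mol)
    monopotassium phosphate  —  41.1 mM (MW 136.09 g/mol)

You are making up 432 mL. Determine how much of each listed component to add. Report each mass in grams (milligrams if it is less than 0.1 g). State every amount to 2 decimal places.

ferric ammonium citrate 0.19 g; fructose 7.86 g; riboflavin 3.10 mg; folic acid 0.69 mg; monopotassium phosphate 2.42 g

Working volume: 432 mL = 0.432 L.
ferric ammonium citrate: 0.044% w/v = 0.44 g/L → 0.44 × 0.432 L = 0.19 g
fructose: 101 mmol/L × 180.2 g/mol × 0.432 L ÷ 1000 = 7.86 g
riboflavin: 7.18 mg/L × 0.432 L = 3.10 mg
folic acid: 3.64 µmol/L × 441.4 g/mol × 0.432 L ÷ 1000 = 0.69 mg
monopotassium phosphate: 41.1 mmol/L × 136.09 g/mol × 0.432 L ÷ 1000 = 2.42 g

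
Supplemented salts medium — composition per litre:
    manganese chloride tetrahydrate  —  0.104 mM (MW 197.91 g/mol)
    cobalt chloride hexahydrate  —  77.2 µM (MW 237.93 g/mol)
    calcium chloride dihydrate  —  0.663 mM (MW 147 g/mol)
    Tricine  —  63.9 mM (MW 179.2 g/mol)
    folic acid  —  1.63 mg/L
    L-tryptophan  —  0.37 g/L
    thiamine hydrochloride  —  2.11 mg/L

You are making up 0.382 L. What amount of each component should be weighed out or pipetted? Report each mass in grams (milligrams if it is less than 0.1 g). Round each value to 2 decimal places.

manganese chloride tetrahydrate 7.86 mg; cobalt chloride hexahydrate 7.02 mg; calcium chloride dihydrate 37.23 mg; Tricine 4.37 g; folic acid 0.62 mg; L-tryptophan 0.14 g; thiamine hydrochloride 0.81 mg

Scale factor relative to 1 L: 0.382.
manganese chloride tetrahydrate: 0.104 mmol/L × 197.91 mg/mmol × 0.382 L = 7.86 mg
cobalt chloride hexahydrate: 77.2 µmol/L × 237.93 g/mol × 0.382 L ÷ 1000 = 7.02 mg
calcium chloride dihydrate: 0.663 mmol/L × 147 mg/mmol × 0.382 L = 37.23 mg
Tricine: 63.9 mmol/L × 179.2 g/mol × 0.382 L ÷ 1000 = 4.37 g
folic acid: 1.63 mg/L × 0.382 L = 0.62 mg
L-tryptophan: 0.37 g/L × 0.382 L = 0.14 g
thiamine hydrochloride: 2.11 mg/L × 0.382 L = 0.81 mg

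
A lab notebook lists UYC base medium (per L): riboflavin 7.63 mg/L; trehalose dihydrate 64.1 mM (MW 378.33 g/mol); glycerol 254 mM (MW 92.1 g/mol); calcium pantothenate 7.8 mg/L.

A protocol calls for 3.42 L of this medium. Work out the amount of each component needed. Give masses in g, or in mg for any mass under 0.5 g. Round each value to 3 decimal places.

Working volume: 3.42 L.
riboflavin: 7.63 mg/L × 3.42 L = 26.095 mg
trehalose dihydrate: 64.1 mmol/L × 378.33 g/mol × 3.42 L ÷ 1000 = 82.938 g
glycerol: 254 mmol/L × 92.1 g/mol × 3.42 L ÷ 1000 = 80.005 g
calcium pantothenate: 7.8 mg/L × 3.42 L = 26.676 mg

riboflavin 26.095 mg; trehalose dihydrate 82.938 g; glycerol 80.005 g; calcium pantothenate 26.676 mg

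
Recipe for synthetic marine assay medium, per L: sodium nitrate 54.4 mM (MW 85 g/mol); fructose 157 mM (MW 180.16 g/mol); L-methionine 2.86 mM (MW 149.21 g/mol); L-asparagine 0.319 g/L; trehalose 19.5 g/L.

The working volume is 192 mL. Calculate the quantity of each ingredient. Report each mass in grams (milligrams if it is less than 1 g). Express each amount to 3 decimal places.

sodium nitrate 887.808 mg; fructose 5.431 g; L-methionine 81.934 mg; L-asparagine 61.248 mg; trehalose 3.744 g

Working volume: 192 mL = 0.192 L.
sodium nitrate: 54.4 mmol/L × 85 mg/mmol × 0.192 L = 887.808 mg
fructose: 157 mmol/L × 180.16 g/mol × 0.192 L ÷ 1000 = 5.431 g
L-methionine: 2.86 mmol/L × 149.21 mg/mmol × 0.192 L = 81.934 mg
L-asparagine: 0.319 g/L × 0.192 L = 0.061248 g = 61.248 mg
trehalose: 19.5 g/L × 0.192 L = 3.744 g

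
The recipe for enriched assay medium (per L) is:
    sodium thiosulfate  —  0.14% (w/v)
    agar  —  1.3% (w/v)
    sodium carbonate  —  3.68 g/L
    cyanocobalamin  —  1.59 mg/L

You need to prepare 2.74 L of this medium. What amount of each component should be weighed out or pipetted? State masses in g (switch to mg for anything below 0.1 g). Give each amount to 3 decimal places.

sodium thiosulfate 3.836 g; agar 35.620 g; sodium carbonate 10.083 g; cyanocobalamin 4.357 mg

Working volume: 2.74 L.
sodium thiosulfate: 0.14 g per 100 mL × 2740 mL ÷ 100 = 3.836 g
agar: 1.3 g per 100 mL × 2740 mL ÷ 100 = 35.620 g
sodium carbonate: 3.68 g/L × 2.74 L = 10.083 g
cyanocobalamin: 1.59 mg/L × 2.74 L = 4.357 mg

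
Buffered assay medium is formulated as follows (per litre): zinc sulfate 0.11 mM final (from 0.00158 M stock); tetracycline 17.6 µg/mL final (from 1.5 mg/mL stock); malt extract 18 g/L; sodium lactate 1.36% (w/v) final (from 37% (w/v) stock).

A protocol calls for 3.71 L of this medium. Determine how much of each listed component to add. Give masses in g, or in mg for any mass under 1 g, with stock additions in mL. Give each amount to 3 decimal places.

Scale factor relative to 1 L: 3.71.
zinc sulfate: V = C2·V2/C1 = 0.11 mM × 3710 mL ÷ 1.58 mM = 258.291 mL
tetracycline: dilute stock: 17.6 µg/mL × 3710 mL ÷ 1500 µg/mL = 43.531 mL
malt extract: 18 g/L × 3.71 L = 66.780 g
sodium lactate: V = C2·V2/C1 = 1.36% ÷ 37% × 3710 mL = 136.368 mL

zinc sulfate 258.291 mL; tetracycline 43.531 mL; malt extract 66.780 g; sodium lactate 136.368 mL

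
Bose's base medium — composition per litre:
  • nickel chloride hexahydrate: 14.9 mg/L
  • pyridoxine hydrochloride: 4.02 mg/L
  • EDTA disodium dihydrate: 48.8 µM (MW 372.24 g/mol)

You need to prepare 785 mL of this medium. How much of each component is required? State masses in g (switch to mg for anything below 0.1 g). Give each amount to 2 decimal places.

nickel chloride hexahydrate 11.70 mg; pyridoxine hydrochloride 3.16 mg; EDTA disodium dihydrate 14.26 mg

Working volume: 785 mL = 0.785 L.
nickel chloride hexahydrate: 14.9 mg/L × 0.785 L = 11.70 mg
pyridoxine hydrochloride: 4.02 mg/L × 0.785 L = 3.16 mg
EDTA disodium dihydrate: 48.8 µmol/L × 372.24 g/mol × 0.785 L ÷ 1000 = 14.26 mg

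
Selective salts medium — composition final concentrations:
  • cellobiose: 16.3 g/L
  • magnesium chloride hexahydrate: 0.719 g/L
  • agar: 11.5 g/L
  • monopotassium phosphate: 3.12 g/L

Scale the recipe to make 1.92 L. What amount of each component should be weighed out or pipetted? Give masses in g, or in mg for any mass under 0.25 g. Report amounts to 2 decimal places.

cellobiose 31.30 g; magnesium chloride hexahydrate 1.38 g; agar 22.08 g; monopotassium phosphate 5.99 g

Scale factor relative to 1 L: 1.92.
cellobiose: 16.3 g/L × 1.92 L = 31.30 g
magnesium chloride hexahydrate: 0.719 g/L × 1.92 L = 1.38 g
agar: 11.5 g/L × 1.92 L = 22.08 g
monopotassium phosphate: 3.12 g/L × 1.92 L = 5.99 g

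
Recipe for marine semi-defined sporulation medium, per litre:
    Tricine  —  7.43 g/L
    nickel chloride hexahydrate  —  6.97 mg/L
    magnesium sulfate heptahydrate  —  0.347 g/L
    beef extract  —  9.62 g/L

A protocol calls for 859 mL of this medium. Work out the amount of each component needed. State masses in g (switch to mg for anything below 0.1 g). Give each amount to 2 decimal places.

Scale factor relative to 1 L: 0.859.
Tricine: 7.43 g/L × 0.859 L = 6.38 g
nickel chloride hexahydrate: 6.97 mg/L × 0.859 L = 5.99 mg
magnesium sulfate heptahydrate: 0.347 g/L × 0.859 L = 0.30 g
beef extract: 9.62 g/L × 0.859 L = 8.26 g

Tricine 6.38 g; nickel chloride hexahydrate 5.99 mg; magnesium sulfate heptahydrate 0.30 g; beef extract 8.26 g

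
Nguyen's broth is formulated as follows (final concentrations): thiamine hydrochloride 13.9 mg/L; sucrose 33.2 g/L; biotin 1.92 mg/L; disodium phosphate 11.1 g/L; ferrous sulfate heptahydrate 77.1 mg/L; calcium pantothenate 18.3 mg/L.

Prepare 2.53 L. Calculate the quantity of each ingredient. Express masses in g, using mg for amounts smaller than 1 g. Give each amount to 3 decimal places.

thiamine hydrochloride 35.167 mg; sucrose 83.996 g; biotin 4.858 mg; disodium phosphate 28.083 g; ferrous sulfate heptahydrate 195.063 mg; calcium pantothenate 46.299 mg

Working volume: 2.53 L.
thiamine hydrochloride: 13.9 mg/L × 2.53 L = 35.167 mg
sucrose: 33.2 g/L × 2.53 L = 83.996 g
biotin: 1.92 mg/L × 2.53 L = 4.858 mg
disodium phosphate: 11.1 g/L × 2.53 L = 28.083 g
ferrous sulfate heptahydrate: 77.1 mg/L × 2.53 L = 195.063 mg
calcium pantothenate: 18.3 mg/L × 2.53 L = 46.299 mg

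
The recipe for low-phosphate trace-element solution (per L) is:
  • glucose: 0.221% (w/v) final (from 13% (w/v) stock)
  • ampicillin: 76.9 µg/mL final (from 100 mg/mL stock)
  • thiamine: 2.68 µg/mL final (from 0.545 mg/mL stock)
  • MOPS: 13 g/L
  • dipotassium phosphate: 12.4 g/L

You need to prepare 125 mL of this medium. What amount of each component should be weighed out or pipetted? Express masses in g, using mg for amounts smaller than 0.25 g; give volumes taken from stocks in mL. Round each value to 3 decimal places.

Working volume: 125 mL = 0.125 L.
glucose: C1V1 = C2V2 → 0.221% ÷ 13% × 125 mL = 2.125 mL
ampicillin: C1V1 = C2V2 → 76.9 µg/mL × 125 mL ÷ 100000 µg/mL = 0.096 mL
thiamine: C1V1 = C2V2 → 2.68 µg/mL × 125 mL ÷ 545 µg/mL = 0.615 mL
MOPS: 13 g/L × 0.125 L = 1.625 g
dipotassium phosphate: 12.4 g/L × 0.125 L = 1.550 g

glucose 2.125 mL; ampicillin 0.096 mL; thiamine 0.615 mL; MOPS 1.625 g; dipotassium phosphate 1.550 g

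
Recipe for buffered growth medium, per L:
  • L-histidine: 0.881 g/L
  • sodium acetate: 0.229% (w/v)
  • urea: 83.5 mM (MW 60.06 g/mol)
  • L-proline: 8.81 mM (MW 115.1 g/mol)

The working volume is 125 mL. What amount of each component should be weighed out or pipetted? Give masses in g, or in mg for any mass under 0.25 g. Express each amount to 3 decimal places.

L-histidine 110.125 mg; sodium acetate 0.286 g; urea 0.627 g; L-proline 126.754 mg

Working volume: 125 mL = 0.125 L.
L-histidine: 0.881 g/L × 0.125 L = 0.110125 g = 110.125 mg
sodium acetate: 0.229 g per 100 mL × 125 mL ÷ 100 = 0.286 g
urea: 83.5 mmol/L × 60.06 g/mol × 0.125 L ÷ 1000 = 0.627 g
L-proline: 8.81 mmol/L × 115.1 mg/mmol × 0.125 L = 126.754 mg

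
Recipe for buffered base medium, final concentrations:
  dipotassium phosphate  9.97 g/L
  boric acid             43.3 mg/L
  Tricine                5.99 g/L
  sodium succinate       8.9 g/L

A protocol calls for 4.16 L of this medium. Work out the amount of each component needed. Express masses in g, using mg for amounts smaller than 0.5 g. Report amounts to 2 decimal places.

dipotassium phosphate 41.48 g; boric acid 180.13 mg; Tricine 24.92 g; sodium succinate 37.02 g

Scale factor relative to 1 L: 4.16.
dipotassium phosphate: 9.97 g/L × 4.16 L = 41.48 g
boric acid: 43.3 mg/L × 4.16 L = 180.13 mg
Tricine: 5.99 g/L × 4.16 L = 24.92 g
sodium succinate: 8.9 g/L × 4.16 L = 37.02 g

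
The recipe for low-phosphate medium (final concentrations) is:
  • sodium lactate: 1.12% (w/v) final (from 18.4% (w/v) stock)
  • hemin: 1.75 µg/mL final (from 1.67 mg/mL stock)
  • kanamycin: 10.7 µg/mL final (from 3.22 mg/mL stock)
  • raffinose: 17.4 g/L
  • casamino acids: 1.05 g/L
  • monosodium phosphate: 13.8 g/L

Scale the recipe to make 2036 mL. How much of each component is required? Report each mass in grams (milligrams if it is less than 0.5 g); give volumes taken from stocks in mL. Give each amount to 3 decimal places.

sodium lactate 123.930 mL; hemin 2.134 mL; kanamycin 6.766 mL; raffinose 35.426 g; casamino acids 2.138 g; monosodium phosphate 28.097 g

Scale factor relative to 1 L: 2.036.
sodium lactate: dilute stock: 1.12% ÷ 18.4% × 2036 mL = 123.930 mL
hemin: C1V1 = C2V2 → 1.75 µg/mL × 2036 mL ÷ 1670 µg/mL = 2.134 mL
kanamycin: V = C2·V2/C1 = 10.7 µg/mL × 2036 mL ÷ 3220 µg/mL = 6.766 mL
raffinose: 17.4 g/L × 2.036 L = 35.426 g
casamino acids: 1.05 g/L × 2.036 L = 2.138 g
monosodium phosphate: 13.8 g/L × 2.036 L = 28.097 g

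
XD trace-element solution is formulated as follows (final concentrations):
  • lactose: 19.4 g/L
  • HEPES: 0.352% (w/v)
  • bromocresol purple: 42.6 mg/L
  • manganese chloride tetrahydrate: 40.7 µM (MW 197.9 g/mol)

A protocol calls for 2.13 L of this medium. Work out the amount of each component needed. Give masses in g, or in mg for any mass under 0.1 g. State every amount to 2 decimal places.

lactose 41.32 g; HEPES 7.50 g; bromocresol purple 90.74 mg; manganese chloride tetrahydrate 17.16 mg

Working volume: 2.13 L.
lactose: 19.4 g/L × 2.13 L = 41.32 g
HEPES: 0.352 g per 100 mL × 2130 mL ÷ 100 = 7.50 g
bromocresol purple: 42.6 mg/L × 2.13 L = 90.74 mg
manganese chloride tetrahydrate: 40.7 µmol/L × 197.9 g/mol × 2.13 L ÷ 1000 = 17.16 mg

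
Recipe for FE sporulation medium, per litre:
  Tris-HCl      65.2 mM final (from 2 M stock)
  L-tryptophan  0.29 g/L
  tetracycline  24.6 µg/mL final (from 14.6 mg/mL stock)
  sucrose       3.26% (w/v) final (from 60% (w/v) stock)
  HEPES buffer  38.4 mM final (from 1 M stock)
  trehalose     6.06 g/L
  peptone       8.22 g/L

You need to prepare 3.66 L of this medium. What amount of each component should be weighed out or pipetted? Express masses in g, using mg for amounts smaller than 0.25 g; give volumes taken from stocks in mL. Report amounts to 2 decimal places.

Tris-HCl 119.32 mL; L-tryptophan 1.06 g; tetracycline 6.17 mL; sucrose 198.86 mL; HEPES buffer 140.54 mL; trehalose 22.18 g; peptone 30.09 g

Working volume: 3.66 L.
Tris-HCl: C1V1 = C2V2 → 65.2 mM × 3660 mL ÷ 2000 mM = 119.32 mL
L-tryptophan: 0.29 g/L × 3.66 L = 1.06 g
tetracycline: C1V1 = C2V2 → 24.6 µg/mL × 3660 mL ÷ 14600 µg/mL = 6.17 mL
sucrose: dilute stock: 3.26% ÷ 60% × 3660 mL = 198.86 mL
HEPES buffer: V = C2·V2/C1 = 38.4 mM × 3660 mL ÷ 1000 mM = 140.54 mL
trehalose: 6.06 g/L × 3.66 L = 22.18 g
peptone: 8.22 g/L × 3.66 L = 30.09 g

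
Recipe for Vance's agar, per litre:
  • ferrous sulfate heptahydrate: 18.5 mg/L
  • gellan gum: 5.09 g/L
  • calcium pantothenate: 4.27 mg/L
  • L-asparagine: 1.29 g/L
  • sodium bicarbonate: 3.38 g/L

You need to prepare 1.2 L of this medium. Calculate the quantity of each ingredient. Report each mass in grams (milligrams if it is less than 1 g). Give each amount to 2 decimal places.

ferrous sulfate heptahydrate 22.20 mg; gellan gum 6.11 g; calcium pantothenate 5.12 mg; L-asparagine 1.55 g; sodium bicarbonate 4.06 g

Scale factor relative to 1 L: 1.2.
ferrous sulfate heptahydrate: 18.5 mg/L × 1.2 L = 22.20 mg
gellan gum: 5.09 g/L × 1.2 L = 6.11 g
calcium pantothenate: 4.27 mg/L × 1.2 L = 5.12 mg
L-asparagine: 1.29 g/L × 1.2 L = 1.55 g
sodium bicarbonate: 3.38 g/L × 1.2 L = 4.06 g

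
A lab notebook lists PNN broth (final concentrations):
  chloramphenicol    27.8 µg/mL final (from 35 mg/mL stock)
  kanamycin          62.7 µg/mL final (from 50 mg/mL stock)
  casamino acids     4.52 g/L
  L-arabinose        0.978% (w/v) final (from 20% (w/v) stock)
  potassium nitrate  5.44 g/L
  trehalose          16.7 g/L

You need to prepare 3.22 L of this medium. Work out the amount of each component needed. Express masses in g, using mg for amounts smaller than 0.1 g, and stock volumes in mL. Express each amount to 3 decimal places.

Working volume: 3.22 L.
chloramphenicol: C1V1 = C2V2 → 27.8 µg/mL × 3220 mL ÷ 35000 µg/mL = 2.558 mL
kanamycin: dilute stock: 62.7 µg/mL × 3220 mL ÷ 50000 µg/mL = 4.038 mL
casamino acids: 4.52 g/L × 3.22 L = 14.554 g
L-arabinose: dilute stock: 0.978% ÷ 20% × 3220 mL = 157.458 mL
potassium nitrate: 5.44 g/L × 3.22 L = 17.517 g
trehalose: 16.7 g/L × 3.22 L = 53.774 g

chloramphenicol 2.558 mL; kanamycin 4.038 mL; casamino acids 14.554 g; L-arabinose 157.458 mL; potassium nitrate 17.517 g; trehalose 53.774 g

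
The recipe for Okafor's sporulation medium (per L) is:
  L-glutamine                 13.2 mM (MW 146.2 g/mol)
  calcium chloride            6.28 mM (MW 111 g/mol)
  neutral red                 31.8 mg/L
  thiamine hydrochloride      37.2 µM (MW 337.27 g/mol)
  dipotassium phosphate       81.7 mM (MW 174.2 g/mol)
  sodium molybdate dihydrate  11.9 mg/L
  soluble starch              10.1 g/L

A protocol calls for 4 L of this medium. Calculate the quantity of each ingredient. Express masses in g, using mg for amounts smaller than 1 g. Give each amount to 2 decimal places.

L-glutamine 7.72 g; calcium chloride 2.79 g; neutral red 127.20 mg; thiamine hydrochloride 50.19 mg; dipotassium phosphate 56.93 g; sodium molybdate dihydrate 47.60 mg; soluble starch 40.40 g

Scale factor relative to 1 L: 4.
L-glutamine: 13.2 mmol/L × 146.2 g/mol × 4 L ÷ 1000 = 7.72 g
calcium chloride: 6.28 mmol/L × 111 g/mol × 4 L ÷ 1000 = 2.79 g
neutral red: 31.8 mg/L × 4 L = 127.20 mg
thiamine hydrochloride: 37.2 µmol/L × 337.27 g/mol × 4 L ÷ 1000 = 50.19 mg
dipotassium phosphate: 81.7 mmol/L × 174.2 g/mol × 4 L ÷ 1000 = 56.93 g
sodium molybdate dihydrate: 11.9 mg/L × 4 L = 47.60 mg
soluble starch: 10.1 g/L × 4 L = 40.40 g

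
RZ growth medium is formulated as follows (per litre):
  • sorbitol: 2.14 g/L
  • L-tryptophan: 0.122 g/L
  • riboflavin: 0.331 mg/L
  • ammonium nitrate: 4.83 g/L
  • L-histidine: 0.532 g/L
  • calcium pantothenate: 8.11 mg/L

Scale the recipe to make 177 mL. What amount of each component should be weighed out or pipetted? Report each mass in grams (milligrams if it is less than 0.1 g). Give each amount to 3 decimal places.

sorbitol 0.379 g; L-tryptophan 21.594 mg; riboflavin 0.059 mg; ammonium nitrate 0.855 g; L-histidine 94.164 mg; calcium pantothenate 1.435 mg

Scale factor relative to 1 L: 0.177.
sorbitol: 2.14 g/L × 0.177 L = 0.379 g
L-tryptophan: 0.122 g/L × 0.177 L = 0.021594 g = 21.594 mg
riboflavin: 0.331 mg/L × 0.177 L = 0.059 mg
ammonium nitrate: 4.83 g/L × 0.177 L = 0.855 g
L-histidine: 0.532 g/L × 0.177 L = 0.094164 g = 94.164 mg
calcium pantothenate: 8.11 mg/L × 0.177 L = 1.435 mg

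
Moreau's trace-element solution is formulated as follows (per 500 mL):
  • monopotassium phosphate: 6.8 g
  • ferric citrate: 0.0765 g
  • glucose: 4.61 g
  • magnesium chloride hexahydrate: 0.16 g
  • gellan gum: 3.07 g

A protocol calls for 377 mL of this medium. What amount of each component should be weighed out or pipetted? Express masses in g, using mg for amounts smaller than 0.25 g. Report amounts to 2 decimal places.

monopotassium phosphate 5.13 g; ferric citrate 57.68 mg; glucose 3.48 g; magnesium chloride hexahydrate 120.64 mg; gellan gum 2.31 g

Ratio of target to recipe volume: 377 / 500 = 0.754.
monopotassium phosphate: 6.8 g × (377 mL / 500 mL) = 5.13 g
ferric citrate: 0.0765 g × (377 mL / 500 mL) = 0.057681 g = 57.68 mg
glucose: 4.61 g × (377 mL / 500 mL) = 3.48 g
magnesium chloride hexahydrate: 0.16 g × (377 mL / 500 mL) = 0.12064 g = 120.64 mg
gellan gum: 3.07 g × (377 mL / 500 mL) = 2.31 g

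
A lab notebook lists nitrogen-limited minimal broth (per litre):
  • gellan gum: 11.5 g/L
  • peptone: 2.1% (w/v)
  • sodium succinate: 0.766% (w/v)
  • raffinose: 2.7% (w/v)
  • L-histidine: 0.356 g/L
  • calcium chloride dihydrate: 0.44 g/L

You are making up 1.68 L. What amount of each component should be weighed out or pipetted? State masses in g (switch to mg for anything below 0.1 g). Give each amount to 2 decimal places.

Working volume: 1.68 L.
gellan gum: 11.5 g/L × 1.68 L = 19.32 g
peptone: 2.1% w/v = 21 g/L → 21 × 1.68 L = 35.28 g
sodium succinate: 0.766% w/v = 7.66 g/L → 7.66 × 1.68 L = 12.87 g
raffinose: 2.7% w/v = 27 g/L → 27 × 1.68 L = 45.36 g
L-histidine: 0.356 g/L × 1.68 L = 0.60 g
calcium chloride dihydrate: 0.44 g/L × 1.68 L = 0.74 g

gellan gum 19.32 g; peptone 35.28 g; sodium succinate 12.87 g; raffinose 45.36 g; L-histidine 0.60 g; calcium chloride dihydrate 0.74 g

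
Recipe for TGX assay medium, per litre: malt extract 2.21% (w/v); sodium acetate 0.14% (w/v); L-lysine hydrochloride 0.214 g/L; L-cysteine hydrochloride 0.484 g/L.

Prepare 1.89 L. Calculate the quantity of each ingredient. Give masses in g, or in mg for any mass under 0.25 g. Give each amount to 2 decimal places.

malt extract 41.77 g; sodium acetate 2.65 g; L-lysine hydrochloride 0.40 g; L-cysteine hydrochloride 0.91 g

Working volume: 1.89 L.
malt extract: 2.21% w/v = 22.1 g/L → 22.1 × 1.89 L = 41.77 g
sodium acetate: 0.14% w/v = 1.4 g/L → 1.4 × 1.89 L = 2.65 g
L-lysine hydrochloride: 0.214 g/L × 1.89 L = 0.40 g
L-cysteine hydrochloride: 0.484 g/L × 1.89 L = 0.91 g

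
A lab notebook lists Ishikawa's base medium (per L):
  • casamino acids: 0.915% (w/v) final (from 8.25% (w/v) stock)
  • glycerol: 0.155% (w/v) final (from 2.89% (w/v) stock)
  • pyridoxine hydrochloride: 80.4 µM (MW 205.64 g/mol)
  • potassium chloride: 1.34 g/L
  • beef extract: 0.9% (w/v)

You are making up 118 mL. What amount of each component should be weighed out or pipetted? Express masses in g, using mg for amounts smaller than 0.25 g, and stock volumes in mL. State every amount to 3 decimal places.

Working volume: 118 mL = 0.118 L.
casamino acids: C1V1 = C2V2 → 0.915% ÷ 8.25% × 118 mL = 13.087 mL
glycerol: C1V1 = C2V2 → 0.155% ÷ 2.89% × 118 mL = 6.329 mL
pyridoxine hydrochloride: 80.4 µmol/L × 205.64 g/mol × 0.118 L ÷ 1000 = 1.951 mg
potassium chloride: 1.34 g/L × 0.118 L = 0.15812 g = 158.120 mg
beef extract: 0.9% w/v = 9 g/L → 9 × 0.118 L = 1.062 g

casamino acids 13.087 mL; glycerol 6.329 mL; pyridoxine hydrochloride 1.951 mg; potassium chloride 158.120 mg; beef extract 1.062 g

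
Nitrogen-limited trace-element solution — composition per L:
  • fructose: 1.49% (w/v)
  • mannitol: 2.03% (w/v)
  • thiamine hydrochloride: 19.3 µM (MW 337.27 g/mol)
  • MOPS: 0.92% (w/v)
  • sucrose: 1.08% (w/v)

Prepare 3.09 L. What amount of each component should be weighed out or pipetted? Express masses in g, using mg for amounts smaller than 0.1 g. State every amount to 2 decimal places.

Scale factor relative to 1 L: 3.09.
fructose: 1.49 g per 100 mL × 3090 mL ÷ 100 = 46.04 g
mannitol: 2.03 g per 100 mL × 3090 mL ÷ 100 = 62.73 g
thiamine hydrochloride: 19.3 µmol/L × 337.27 g/mol × 3.09 L ÷ 1000 = 20.11 mg
MOPS: 0.92% w/v = 9.2 g/L → 9.2 × 3.09 L = 28.43 g
sucrose: 1.08 g per 100 mL × 3090 mL ÷ 100 = 33.37 g

fructose 46.04 g; mannitol 62.73 g; thiamine hydrochloride 20.11 mg; MOPS 28.43 g; sucrose 33.37 g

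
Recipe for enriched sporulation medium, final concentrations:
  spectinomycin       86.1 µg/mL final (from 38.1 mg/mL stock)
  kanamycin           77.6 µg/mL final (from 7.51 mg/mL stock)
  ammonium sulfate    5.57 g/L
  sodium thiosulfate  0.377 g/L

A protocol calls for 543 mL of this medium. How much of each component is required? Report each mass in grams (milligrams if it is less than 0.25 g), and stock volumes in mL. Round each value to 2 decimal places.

Target volume = 543 mL = 0.543 L.
spectinomycin: C1V1 = C2V2 → 86.1 µg/mL × 543 mL ÷ 38100 µg/mL = 1.23 mL
kanamycin: dilute stock: 77.6 µg/mL × 543 mL ÷ 7510 µg/mL = 5.61 mL
ammonium sulfate: 5.57 g/L × 0.543 L = 3.02 g
sodium thiosulfate: 0.377 g/L × 0.543 L = 0.204711 g = 204.71 mg

spectinomycin 1.23 mL; kanamycin 5.61 mL; ammonium sulfate 3.02 g; sodium thiosulfate 204.71 mg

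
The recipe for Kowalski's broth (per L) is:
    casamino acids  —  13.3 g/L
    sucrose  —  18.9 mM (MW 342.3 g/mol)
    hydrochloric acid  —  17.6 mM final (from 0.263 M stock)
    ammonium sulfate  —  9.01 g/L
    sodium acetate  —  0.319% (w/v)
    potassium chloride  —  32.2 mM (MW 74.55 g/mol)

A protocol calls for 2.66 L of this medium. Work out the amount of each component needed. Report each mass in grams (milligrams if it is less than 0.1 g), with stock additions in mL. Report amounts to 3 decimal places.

casamino acids 35.378 g; sucrose 17.209 g; hydrochloric acid 178.008 mL; ammonium sulfate 23.967 g; sodium acetate 8.485 g; potassium chloride 6.385 g

Scale factor relative to 1 L: 2.66.
casamino acids: 13.3 g/L × 2.66 L = 35.378 g
sucrose: 18.9 mmol/L × 342.3 g/mol × 2.66 L ÷ 1000 = 17.209 g
hydrochloric acid: dilute stock: 17.6 mM × 2660 mL ÷ 263 mM = 178.008 mL
ammonium sulfate: 9.01 g/L × 2.66 L = 23.967 g
sodium acetate: 0.319% w/v = 3.19 g/L → 3.19 × 2.66 L = 8.485 g
potassium chloride: 32.2 mmol/L × 74.55 g/mol × 2.66 L ÷ 1000 = 6.385 g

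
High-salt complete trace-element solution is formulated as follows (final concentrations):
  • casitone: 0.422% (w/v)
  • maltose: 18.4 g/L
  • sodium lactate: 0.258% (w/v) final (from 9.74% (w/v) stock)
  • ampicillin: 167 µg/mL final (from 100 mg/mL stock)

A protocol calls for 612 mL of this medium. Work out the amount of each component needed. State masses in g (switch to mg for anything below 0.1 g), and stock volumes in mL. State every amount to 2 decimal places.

Working volume: 612 mL = 0.612 L.
casitone: 0.422 g per 100 mL × 612 mL ÷ 100 = 2.58 g
maltose: 18.4 g/L × 0.612 L = 11.26 g
sodium lactate: C1V1 = C2V2 → 0.258% ÷ 9.74% × 612 mL = 16.21 mL
ampicillin: V = C2·V2/C1 = 167 µg/mL × 612 mL ÷ 100000 µg/mL = 1.02 mL

casitone 2.58 g; maltose 11.26 g; sodium lactate 16.21 mL; ampicillin 1.02 mL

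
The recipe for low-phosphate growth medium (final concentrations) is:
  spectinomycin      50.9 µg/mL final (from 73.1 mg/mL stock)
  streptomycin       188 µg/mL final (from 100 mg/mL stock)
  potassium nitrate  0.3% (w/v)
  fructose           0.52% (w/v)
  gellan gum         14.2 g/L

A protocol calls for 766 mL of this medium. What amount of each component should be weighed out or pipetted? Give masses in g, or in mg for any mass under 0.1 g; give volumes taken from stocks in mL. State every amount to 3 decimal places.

spectinomycin 0.533 mL; streptomycin 1.440 mL; potassium nitrate 2.298 g; fructose 3.983 g; gellan gum 10.877 g

Working volume: 766 mL = 0.766 L.
spectinomycin: C1V1 = C2V2 → 50.9 µg/mL × 766 mL ÷ 73100 µg/mL = 0.533 mL
streptomycin: dilute stock: 188 µg/mL × 766 mL ÷ 100000 µg/mL = 1.440 mL
potassium nitrate: 0.3 g per 100 mL × 766 mL ÷ 100 = 2.298 g
fructose: 0.52% w/v = 5.2 g/L → 5.2 × 0.766 L = 3.983 g
gellan gum: 14.2 g/L × 0.766 L = 10.877 g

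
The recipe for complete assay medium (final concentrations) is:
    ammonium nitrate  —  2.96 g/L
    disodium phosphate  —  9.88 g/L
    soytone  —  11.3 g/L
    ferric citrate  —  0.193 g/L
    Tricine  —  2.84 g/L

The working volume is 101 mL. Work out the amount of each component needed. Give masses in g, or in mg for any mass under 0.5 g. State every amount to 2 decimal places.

Scale factor relative to 1 L: 0.101.
ammonium nitrate: 2.96 g/L × 0.101 L = 0.29896 g = 298.96 mg
disodium phosphate: 9.88 g/L × 0.101 L = 1.00 g
soytone: 11.3 g/L × 0.101 L = 1.14 g
ferric citrate: 0.193 g/L × 0.101 L = 0.019493 g = 19.49 mg
Tricine: 2.84 g/L × 0.101 L = 0.28684 g = 286.84 mg

ammonium nitrate 298.96 mg; disodium phosphate 1.00 g; soytone 1.14 g; ferric citrate 19.49 mg; Tricine 286.84 mg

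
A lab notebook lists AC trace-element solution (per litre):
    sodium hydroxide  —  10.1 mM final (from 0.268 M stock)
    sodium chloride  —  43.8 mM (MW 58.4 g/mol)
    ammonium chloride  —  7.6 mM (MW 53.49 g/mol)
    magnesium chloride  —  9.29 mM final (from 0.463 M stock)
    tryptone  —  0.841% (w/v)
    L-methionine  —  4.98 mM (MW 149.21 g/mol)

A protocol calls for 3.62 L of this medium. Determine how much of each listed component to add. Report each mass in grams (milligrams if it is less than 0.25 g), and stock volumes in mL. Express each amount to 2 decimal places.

sodium hydroxide 136.43 mL; sodium chloride 9.26 g; ammonium chloride 1.47 g; magnesium chloride 72.63 mL; tryptone 30.44 g; L-methionine 2.69 g

Scale factor relative to 1 L: 3.62.
sodium hydroxide: dilute stock: 10.1 mM × 3620 mL ÷ 268 mM = 136.43 mL
sodium chloride: 43.8 mmol/L × 58.4 g/mol × 3.62 L ÷ 1000 = 9.26 g
ammonium chloride: 7.6 mmol/L × 53.49 g/mol × 3.62 L ÷ 1000 = 1.47 g
magnesium chloride: dilute stock: 9.29 mM × 3620 mL ÷ 463 mM = 72.63 mL
tryptone: 0.841 g per 100 mL × 3620 mL ÷ 100 = 30.44 g
L-methionine: 4.98 mmol/L × 149.21 g/mol × 3.62 L ÷ 1000 = 2.69 g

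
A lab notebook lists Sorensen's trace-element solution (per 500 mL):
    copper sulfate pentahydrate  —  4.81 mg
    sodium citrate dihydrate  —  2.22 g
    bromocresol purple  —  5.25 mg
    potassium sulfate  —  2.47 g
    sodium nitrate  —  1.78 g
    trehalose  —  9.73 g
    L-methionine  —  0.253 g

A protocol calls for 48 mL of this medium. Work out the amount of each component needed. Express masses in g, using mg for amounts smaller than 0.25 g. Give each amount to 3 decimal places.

copper sulfate pentahydrate 0.462 mg; sodium citrate dihydrate 213.120 mg; bromocresol purple 0.504 mg; potassium sulfate 237.120 mg; sodium nitrate 170.880 mg; trehalose 0.934 g; L-methionine 24.288 mg

Ratio of target to recipe volume: 48 / 500 = 0.096.
copper sulfate pentahydrate: 4.81 mg × (48 mL / 500 mL) = 0.462 mg
sodium citrate dihydrate: 2.22 g × (48 mL / 500 mL) = 0.21312 g = 213.120 mg
bromocresol purple: 5.25 mg × (48 mL / 500 mL) = 0.504 mg
potassium sulfate: 2.47 g × (48 mL / 500 mL) = 0.23712 g = 237.120 mg
sodium nitrate: 1.78 g × (48 mL / 500 mL) = 0.17088 g = 170.880 mg
trehalose: 9.73 g × (48 mL / 500 mL) = 0.934 g
L-methionine: 0.253 g × (48 mL / 500 mL) = 0.024288 g = 24.288 mg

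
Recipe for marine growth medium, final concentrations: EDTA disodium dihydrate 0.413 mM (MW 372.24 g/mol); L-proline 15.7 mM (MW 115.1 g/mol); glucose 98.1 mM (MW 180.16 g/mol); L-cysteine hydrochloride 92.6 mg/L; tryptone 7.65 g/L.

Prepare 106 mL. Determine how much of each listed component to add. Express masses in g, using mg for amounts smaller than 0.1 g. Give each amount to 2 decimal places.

Working volume: 106 mL = 0.106 L.
EDTA disodium dihydrate: 0.413 mmol/L × 372.24 mg/mmol × 0.106 L = 16.30 mg
L-proline: 15.7 mmol/L × 115.1 g/mol × 0.106 L ÷ 1000 = 0.19 g
glucose: 98.1 mmol/L × 180.16 g/mol × 0.106 L ÷ 1000 = 1.87 g
L-cysteine hydrochloride: 92.6 mg/L × 0.106 L = 9.82 mg
tryptone: 7.65 g/L × 0.106 L = 0.81 g

EDTA disodium dihydrate 16.30 mg; L-proline 0.19 g; glucose 1.87 g; L-cysteine hydrochloride 9.82 mg; tryptone 0.81 g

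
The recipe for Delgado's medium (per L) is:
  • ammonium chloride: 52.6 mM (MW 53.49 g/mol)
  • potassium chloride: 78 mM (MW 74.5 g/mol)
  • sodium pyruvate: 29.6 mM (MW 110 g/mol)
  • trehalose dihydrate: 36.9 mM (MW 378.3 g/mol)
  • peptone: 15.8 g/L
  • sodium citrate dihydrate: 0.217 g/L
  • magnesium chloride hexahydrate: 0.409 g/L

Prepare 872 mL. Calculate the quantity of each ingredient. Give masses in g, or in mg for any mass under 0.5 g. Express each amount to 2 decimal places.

Scale factor relative to 1 L: 0.872.
ammonium chloride: 52.6 mmol/L × 53.49 g/mol × 0.872 L ÷ 1000 = 2.45 g
potassium chloride: 78 mmol/L × 74.5 g/mol × 0.872 L ÷ 1000 = 5.07 g
sodium pyruvate: 29.6 mmol/L × 110 g/mol × 0.872 L ÷ 1000 = 2.84 g
trehalose dihydrate: 36.9 mmol/L × 378.3 g/mol × 0.872 L ÷ 1000 = 12.17 g
peptone: 15.8 g/L × 0.872 L = 13.78 g
sodium citrate dihydrate: 0.217 g/L × 0.872 L = 0.189224 g = 189.22 mg
magnesium chloride hexahydrate: 0.409 g/L × 0.872 L = 0.356648 g = 356.65 mg

ammonium chloride 2.45 g; potassium chloride 5.07 g; sodium pyruvate 2.84 g; trehalose dihydrate 12.17 g; peptone 13.78 g; sodium citrate dihydrate 189.22 mg; magnesium chloride hexahydrate 356.65 mg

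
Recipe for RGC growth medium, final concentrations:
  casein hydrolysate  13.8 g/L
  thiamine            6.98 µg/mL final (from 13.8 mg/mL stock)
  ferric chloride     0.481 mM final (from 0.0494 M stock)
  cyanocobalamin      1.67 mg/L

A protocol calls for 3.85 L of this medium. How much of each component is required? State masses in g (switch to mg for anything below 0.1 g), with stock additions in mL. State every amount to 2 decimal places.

casein hydrolysate 53.13 g; thiamine 1.95 mL; ferric chloride 37.49 mL; cyanocobalamin 6.43 mg

Working volume: 3.85 L.
casein hydrolysate: 13.8 g/L × 3.85 L = 53.13 g
thiamine: V = C2·V2/C1 = 6.98 µg/mL × 3850 mL ÷ 13800 µg/mL = 1.95 mL
ferric chloride: C1V1 = C2V2 → 0.481 mM × 3850 mL ÷ 49.4 mM = 37.49 mL
cyanocobalamin: 1.67 mg/L × 3.85 L = 6.43 mg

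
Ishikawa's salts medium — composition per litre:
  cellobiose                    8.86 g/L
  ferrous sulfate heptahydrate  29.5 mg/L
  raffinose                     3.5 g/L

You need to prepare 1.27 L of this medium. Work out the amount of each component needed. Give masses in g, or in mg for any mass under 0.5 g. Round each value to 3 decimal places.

cellobiose 11.252 g; ferrous sulfate heptahydrate 37.465 mg; raffinose 4.445 g

Working volume: 1.27 L.
cellobiose: 8.86 g/L × 1.27 L = 11.252 g
ferrous sulfate heptahydrate: 29.5 mg/L × 1.27 L = 37.465 mg
raffinose: 3.5 g/L × 1.27 L = 4.445 g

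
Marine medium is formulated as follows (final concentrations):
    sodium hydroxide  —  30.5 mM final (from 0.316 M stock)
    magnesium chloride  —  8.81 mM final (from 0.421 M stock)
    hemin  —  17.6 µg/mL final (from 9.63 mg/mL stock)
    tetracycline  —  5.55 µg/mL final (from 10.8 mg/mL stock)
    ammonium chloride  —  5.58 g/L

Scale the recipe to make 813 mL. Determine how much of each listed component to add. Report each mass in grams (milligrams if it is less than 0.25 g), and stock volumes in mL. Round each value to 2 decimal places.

sodium hydroxide 78.47 mL; magnesium chloride 17.01 mL; hemin 1.49 mL; tetracycline 0.42 mL; ammonium chloride 4.54 g

Scale factor relative to 1 L: 0.813.
sodium hydroxide: V = C2·V2/C1 = 30.5 mM × 813 mL ÷ 316 mM = 78.47 mL
magnesium chloride: dilute stock: 8.81 mM × 813 mL ÷ 421 mM = 17.01 mL
hemin: V = C2·V2/C1 = 17.6 µg/mL × 813 mL ÷ 9630 µg/mL = 1.49 mL
tetracycline: V = C2·V2/C1 = 5.55 µg/mL × 813 mL ÷ 10800 µg/mL = 0.42 mL
ammonium chloride: 5.58 g/L × 0.813 L = 4.54 g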